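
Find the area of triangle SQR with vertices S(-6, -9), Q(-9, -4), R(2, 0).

Using the Shoelace formula for a triangle:
Area = (1/2)|x0(y1 - y2) + x1(y2 - y0) + x2(y0 - y1)|
Area = (1/2)|-6(-4 - 0) + -9(0 - -9) + 2(-9 - -4)|
Area = (1/2)|24 + -81 + -10|
Area = (1/2)|-67|
Area = (1/2)(67)
Area = 67/2

67/2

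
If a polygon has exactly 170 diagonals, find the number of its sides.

Using d = n(n - 3)/2, we solve 170 = n(n - 3)/2.
So n(n - 3) = 340.
Testing n = 20: 20 * 17 = 340 = 340. Correct.
The polygon has 20 sides.

20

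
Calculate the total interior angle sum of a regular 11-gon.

The sum of interior angles of an n-sided polygon is (n - 2) * 180.
For n = 11: (11 - 2) * 180 = 9 * 180 = 1620 degrees.

1620 degrees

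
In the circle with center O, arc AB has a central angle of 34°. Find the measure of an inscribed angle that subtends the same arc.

By the inscribed angle theorem, the inscribed angle is half the central angle.
Inscribed angle = 34° / 2 = 17°

17°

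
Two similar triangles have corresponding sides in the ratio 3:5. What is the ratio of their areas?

Area scales with the square of linear dimensions. If every length is multiplied by 3/5, then the area is multiplied by (3/5)^2 = 9/25.
The area ratio is 9:25.

9:25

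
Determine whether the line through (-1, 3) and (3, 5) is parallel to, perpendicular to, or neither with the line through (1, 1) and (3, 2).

Slope of line 1: m1 = (5 - 3)/(3 - -1) = 2/4 = 1/2
Slope of line 2: m2 = (2 - 1)/(3 - 1) = 1/2 = 1/2
Two lines are parallel if and only if they have equal slopes (or both are vertical).
Here m1 = m2 = 1/2, confirming the lines are parallel.

Parallel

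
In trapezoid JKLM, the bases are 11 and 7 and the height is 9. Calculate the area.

Area = (11 + 7) * 9 / 2 = 162 / 2 = 81

81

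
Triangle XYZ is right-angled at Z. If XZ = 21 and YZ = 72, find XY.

XY = sqrt(21^2 + 72^2) = sqrt(5625) = 75

75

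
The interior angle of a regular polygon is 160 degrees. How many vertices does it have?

The exterior angle is the supplement of the interior angle: 180 - 160 = 20 degrees.
Since the exterior angles of any convex polygon sum to 360 degrees, the number of sides is 360 / 20 = 18.

18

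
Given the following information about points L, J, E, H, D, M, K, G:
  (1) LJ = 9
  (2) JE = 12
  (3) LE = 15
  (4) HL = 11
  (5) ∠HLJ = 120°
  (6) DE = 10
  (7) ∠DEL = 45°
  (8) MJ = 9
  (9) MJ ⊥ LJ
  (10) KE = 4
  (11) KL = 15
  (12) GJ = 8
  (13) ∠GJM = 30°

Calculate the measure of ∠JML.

Step 1: By the law of cosines on triangle MJL: ML² = 9² + 9² − 2·9·9·cos(90°) = 162, so ML = 9·√2.
Step 2: By the inverse law of cosines on triangle JML: cos(∠JML) = (9² + (9·√2)² − 9²) / (2·9·9·√2) = 162/229.1 = 0.7071, so ∠JML = 45°.

Therefore, the measure of angle ∠JML = 45°.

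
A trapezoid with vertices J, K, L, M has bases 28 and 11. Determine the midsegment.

midsegment = (28 + 11) / 2 = 39 / 2 = 39/2

39/2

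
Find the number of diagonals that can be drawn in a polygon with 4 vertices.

Total line segments between 4 vertices = C(4,2) = 6.
Subtract the 4 sides: 6 - 4 = 2 diagonals.

2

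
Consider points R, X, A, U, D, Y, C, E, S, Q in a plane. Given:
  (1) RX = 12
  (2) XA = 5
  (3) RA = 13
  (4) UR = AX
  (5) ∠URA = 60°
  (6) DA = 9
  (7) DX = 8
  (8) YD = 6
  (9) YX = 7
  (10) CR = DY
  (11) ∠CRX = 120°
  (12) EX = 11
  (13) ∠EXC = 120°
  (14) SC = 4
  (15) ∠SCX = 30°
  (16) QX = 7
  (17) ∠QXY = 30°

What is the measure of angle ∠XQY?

Step 1: By the law of cosines on triangle QXY: QY² = 7² + 7² − 2·7·7·cos(30°) = 13.13, so QY ≈ 3.62.
Step 2: By the inverse law of cosines on triangle XQY: cos(∠XQY) = (7² + 3.62² − 7²) / (2·7·3.62) = 13.13/50.73 = 0.2588, so ∠XQY = 75°.

Therefore, the measure of angle ∠XQY = 75°.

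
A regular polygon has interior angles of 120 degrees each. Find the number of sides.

Each interior angle of a regular n-gon is (n - 2) * 180 / n.
Setting this equal to 120:
(n - 2) * 180 / n = 120
Each exterior angle = 180 - 120 = 60 degrees.
Since exterior angles sum to 360: n = 360 / 60 = 6.

6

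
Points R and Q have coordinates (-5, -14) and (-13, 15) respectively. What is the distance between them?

d = sqrt((-8)^2 + (29)^2) = sqrt(905)

sqrt(905)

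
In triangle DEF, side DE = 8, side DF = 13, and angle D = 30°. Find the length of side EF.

By the law of cosines: EF^2 = DE^2 + DF^2 - 2*DE*DF*cos(D)
EF^2 = 8^2 + 13^2 - 2*8*13*cos(30°)
EF^2 = 64 + 169 - 208*(sqrt(3)/2)
EF^2 = 233 - 104*sqrt(3)
EF = sqrt(233 - 104*sqrt(3))

sqrt(233 - 104*sqrt(3))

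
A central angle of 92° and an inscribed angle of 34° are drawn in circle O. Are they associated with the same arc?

By the inscribed angle theorem, the inscribed angle for a central angle of 92° should be 92° / 2 = 46°.
The given inscribed angle is 34°, which does not equal 46°.
Therefore, no, they do not correspond to the same arc.

No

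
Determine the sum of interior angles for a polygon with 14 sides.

The sum of interior angles of an n-sided polygon is (n - 2) * 180.
For n = 14: (14 - 2) * 180 = 12 * 180 = 2160 degrees.

2160 degrees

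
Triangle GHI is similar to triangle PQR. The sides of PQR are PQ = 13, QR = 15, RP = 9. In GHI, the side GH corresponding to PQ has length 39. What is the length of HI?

k = 39/13 = 3. HI = 3 * 15 = 45.

45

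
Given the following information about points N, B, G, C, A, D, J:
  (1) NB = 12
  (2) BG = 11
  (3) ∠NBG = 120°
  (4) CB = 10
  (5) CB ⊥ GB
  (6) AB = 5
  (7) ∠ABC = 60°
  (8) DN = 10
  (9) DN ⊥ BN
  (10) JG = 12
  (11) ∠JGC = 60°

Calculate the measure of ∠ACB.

Step 1: By the law of cosines on triangle CBA: CA² = 10² + 5² − 2·10·5·cos(60°) = 75, so CA = 5·√3.
Step 2: By the inverse law of cosines on triangle ACB: cos(∠ACB) = ((5·√3)² + 10² − 5²) / (2·5·√3·10) = 150/173.21 = 0.866, so ∠ACB = 30°.

Therefore, the measure of angle ∠ACB = 30°.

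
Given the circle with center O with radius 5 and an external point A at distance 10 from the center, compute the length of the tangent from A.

tangent = √(d² - r²) = √(10² - 5²) = √(100 - 25) = √75 = 5*sqrt(3)

5*sqrt(3)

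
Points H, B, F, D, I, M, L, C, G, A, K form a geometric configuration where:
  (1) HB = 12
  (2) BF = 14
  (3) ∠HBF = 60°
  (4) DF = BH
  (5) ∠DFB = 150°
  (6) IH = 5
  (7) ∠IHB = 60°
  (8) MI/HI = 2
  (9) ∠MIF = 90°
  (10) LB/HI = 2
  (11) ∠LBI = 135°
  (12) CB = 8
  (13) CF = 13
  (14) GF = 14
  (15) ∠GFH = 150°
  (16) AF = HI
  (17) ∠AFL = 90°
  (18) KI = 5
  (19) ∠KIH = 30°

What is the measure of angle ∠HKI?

Step 1: By the law of cosines on triangle KIH: KH² = 5² + 5² − 2·5·5·cos(30°) = 6.7, so KH ≈ 2.59.
Step 2: By the inverse law of cosines on triangle HKI: cos(∠HKI) = (2.59² + 5² − 5²) / (2·2.59·5) = 6.7/25.88 = 0.2588, so ∠HKI = 75°.

Therefore, the measure of angle ∠HKI = 75°.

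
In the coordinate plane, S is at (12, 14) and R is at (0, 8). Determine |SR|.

The horizontal distance is |0 - 12| = 12 and the vertical distance is |8 - 14| = 6.
By the Pythagorean theorem, d = sqrt(12^2 + 6^2) = sqrt(180) = 6*sqrt(5).

6*sqrt(5)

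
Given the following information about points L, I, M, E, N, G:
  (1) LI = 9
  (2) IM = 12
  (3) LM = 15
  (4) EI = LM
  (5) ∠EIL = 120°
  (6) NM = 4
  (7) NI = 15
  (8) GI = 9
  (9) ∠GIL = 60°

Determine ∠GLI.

Step 1: By the law of cosines on triangle LIG: LG² = 9² + 9² − 2·9·9·cos(60°) = 81, so LG = 9.
Step 2: By the inverse law of cosines on triangle GLI: cos(∠GLI) = (9² + 9² − 9²) / (2·9·9) = 81/162 = 0.5, so ∠GLI = 60°.

Therefore, the measure of angle ∠GLI = 60°.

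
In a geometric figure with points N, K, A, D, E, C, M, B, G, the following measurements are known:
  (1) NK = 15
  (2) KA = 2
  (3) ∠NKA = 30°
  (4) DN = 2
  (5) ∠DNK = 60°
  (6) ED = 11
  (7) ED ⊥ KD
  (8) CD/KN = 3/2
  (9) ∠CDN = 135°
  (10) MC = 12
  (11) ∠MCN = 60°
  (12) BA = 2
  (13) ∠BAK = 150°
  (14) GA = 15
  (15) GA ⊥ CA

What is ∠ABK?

Step 1: By the law of cosines on triangle BAK: BK² = 2² + 2² − 2·2·2·cos(150°) = 14.93, so BK ≈ 3.86.
Step 2: By the inverse law of cosines on triangle ABK: cos(∠ABK) = (2² + 3.86² − 2²) / (2·2·3.86) = 14.93/15.45 = 0.9659, so ∠ABK = 15°.

Therefore, the measure of angle ∠ABK = 15°.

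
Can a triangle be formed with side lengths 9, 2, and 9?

Yes.
The triangle inequality requires that the sum of any two sides exceeds the third.
Here 2 + 9 = 11 > 9, so the condition is met.

Yes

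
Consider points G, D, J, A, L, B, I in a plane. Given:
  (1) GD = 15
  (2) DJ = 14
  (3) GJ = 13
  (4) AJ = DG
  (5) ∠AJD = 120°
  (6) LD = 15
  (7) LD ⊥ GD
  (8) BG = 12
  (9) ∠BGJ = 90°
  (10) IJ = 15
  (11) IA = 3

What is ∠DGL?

Step 1: By the law of cosines on triangle GDL: GL² = 15² + 15² − 2·15·15·cos(90°) = 450, so GL = 15·√2.
Step 2: By the inverse law of cosines on triangle DGL: cos(∠DGL) = (15² + (15·√2)² − 15²) / (2·15·15·√2) = 450/636.4 = 0.7071, so ∠DGL = 45°.

Therefore, the measure of angle ∠DGL = 45°.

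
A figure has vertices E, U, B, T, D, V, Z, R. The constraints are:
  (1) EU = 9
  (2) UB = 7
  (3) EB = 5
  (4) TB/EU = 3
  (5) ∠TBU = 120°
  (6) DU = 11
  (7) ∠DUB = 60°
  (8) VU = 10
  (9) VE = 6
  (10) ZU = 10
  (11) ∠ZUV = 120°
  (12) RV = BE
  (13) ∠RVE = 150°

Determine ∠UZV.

Step 1: By the law of cosines on triangle ZUV: ZV² = 10² + 10² − 2·10·10·cos(120°) = 300, so ZV = 10·√3.
Step 2: By the inverse law of cosines on triangle UZV: cos(∠UZV) = (10² + (10·√3)² − 10²) / (2·10·10·√3) = 300/346.41 = 0.866, so ∠UZV = 30°.

Therefore, the measure of angle ∠UZV = 30°.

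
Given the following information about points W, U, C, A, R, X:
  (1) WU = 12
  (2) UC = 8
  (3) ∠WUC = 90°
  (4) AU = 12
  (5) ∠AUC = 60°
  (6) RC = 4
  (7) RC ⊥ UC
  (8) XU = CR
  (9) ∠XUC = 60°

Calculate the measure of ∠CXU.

From the given relations: XU = CR = 4.
Step 1: By the law of cosines on triangle XUC: XC² = 4² + 8² − 2·4·8·cos(60°) = 48, so XC = 4·√3.
Step 2: By the inverse law of cosines on triangle CXU: cos(∠CXU) = ((4·√3)² + 4² − 8²) / (2·4·√3·4) = 0/55.43 = 0, so ∠CXU = 90°.

Therefore, the measure of angle ∠CXU = 90°.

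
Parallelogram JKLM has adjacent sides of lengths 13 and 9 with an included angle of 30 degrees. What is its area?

The area of a parallelogram equals the product of two adjacent sides times the sine of the included angle.
This is because the height equals 9 * sin(30°) = 9/2.
Area = 13 * 9/2 = 117/2

117/2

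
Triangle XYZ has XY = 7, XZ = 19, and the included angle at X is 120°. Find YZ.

When two sides and the included angle are known, the law of cosines gives the third side.
c^2 = a^2 + b^2 - 2ab cos(C) generalizes the Pythagorean theorem to non-right triangles.
Here: YZ^2 = 49 + 361 - 266*(-1/2) = 543
YZ = sqrt(543)

sqrt(543)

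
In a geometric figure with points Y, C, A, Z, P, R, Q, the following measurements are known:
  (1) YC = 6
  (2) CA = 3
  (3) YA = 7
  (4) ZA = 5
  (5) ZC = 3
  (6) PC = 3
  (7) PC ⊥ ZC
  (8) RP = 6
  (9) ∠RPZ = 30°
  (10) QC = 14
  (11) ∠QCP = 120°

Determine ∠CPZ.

Step 1: By the law of cosines on triangle PCZ: PZ² = 3² + 3² − 2·3·3·cos(90°) = 18, so PZ = 3·√2.
Step 2: By the inverse law of cosines on triangle CPZ: cos(∠CPZ) = (3² + (3·√2)² − 3²) / (2·3·3·√2) = 18/25.46 = 0.7071, so ∠CPZ = 45°.

Therefore, the measure of angle ∠CPZ = 45°.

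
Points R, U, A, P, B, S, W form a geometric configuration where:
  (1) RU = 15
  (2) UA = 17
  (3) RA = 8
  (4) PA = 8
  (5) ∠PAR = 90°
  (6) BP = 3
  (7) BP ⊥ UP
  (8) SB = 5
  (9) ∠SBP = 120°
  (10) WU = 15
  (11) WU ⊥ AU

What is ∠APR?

Step 1: By the law of cosines on triangle PAR: PR² = 8² + 8² − 2·8·8·cos(90°) = 128, so PR = 8·√2.
Step 2: By the inverse law of cosines on triangle APR: cos(∠APR) = (8² + (8·√2)² − 8²) / (2·8·8·√2) = 128/181.02 = 0.7071, so ∠APR = 45°.

Therefore, the measure of angle ∠APR = 45°.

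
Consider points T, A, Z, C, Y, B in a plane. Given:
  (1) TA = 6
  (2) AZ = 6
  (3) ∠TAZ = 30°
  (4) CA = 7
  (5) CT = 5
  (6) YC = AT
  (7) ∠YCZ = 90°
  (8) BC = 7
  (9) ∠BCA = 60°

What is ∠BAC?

Step 1: By the law of cosines on triangle ACB: AB² = 7² + 7² − 2·7·7·cos(60°) = 49, so AB = 7.
Step 2: By the inverse law of cosines on triangle BAC: cos(∠BAC) = (7² + 7² − 7²) / (2·7·7) = 49/98 = 0.5, so ∠BAC = 60°.

Therefore, the measure of angle ∠BAC = 60°.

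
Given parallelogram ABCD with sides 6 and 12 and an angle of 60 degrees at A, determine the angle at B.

Opposite sides of a parallelogram are parallel, so consecutive angles form co-interior angles on a transversal.
Co-interior angles sum to 180°, giving angle B = 180 - 60 = 120 degrees.

120 degrees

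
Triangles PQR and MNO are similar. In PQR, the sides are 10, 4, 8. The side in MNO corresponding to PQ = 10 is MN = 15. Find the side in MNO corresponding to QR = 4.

Similar triangles have proportional sides. Setting up the proportion:
MN / PQ = NO / QR
15 / 10 = NO / 4
NO = 4 * 15 / 10 = 6.

6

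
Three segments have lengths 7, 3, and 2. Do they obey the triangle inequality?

No.
The triangle inequality is violated: 3 + 2 = 5 ≤ 7.
These lengths cannot form a triangle.

No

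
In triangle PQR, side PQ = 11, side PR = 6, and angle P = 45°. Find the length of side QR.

When two sides and the included angle are known, the law of cosines gives the third side.
c^2 = a^2 + b^2 - 2ab cos(C) generalizes the Pythagorean theorem to non-right triangles.
Here: QR^2 = 121 + 36 - 132*(sqrt(2)/2) = 157 - 66*sqrt(2)
QR = sqrt(157 - 66*sqrt(2))

sqrt(157 - 66*sqrt(2))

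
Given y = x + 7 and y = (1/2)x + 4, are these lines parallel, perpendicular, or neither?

Slope of line 1: m1 = 1
Slope of line 2: m2 = 1/2
m1 != m2 and m1*m2 = 1/2 != -1. Neither.

Neither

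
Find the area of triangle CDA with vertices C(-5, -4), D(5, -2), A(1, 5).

The Shoelace formula computes the area from vertex coordinates by summing cross products.
For vertices (-5,-4), (5,-2), (1,5):
Signed sum = -5*-2 - 5*-4 + 5*5 - 1*-2 + 1*-4 - -5*5
= 30 + 27 + 21 = 78
Area = (1/2)|78| = 39.

39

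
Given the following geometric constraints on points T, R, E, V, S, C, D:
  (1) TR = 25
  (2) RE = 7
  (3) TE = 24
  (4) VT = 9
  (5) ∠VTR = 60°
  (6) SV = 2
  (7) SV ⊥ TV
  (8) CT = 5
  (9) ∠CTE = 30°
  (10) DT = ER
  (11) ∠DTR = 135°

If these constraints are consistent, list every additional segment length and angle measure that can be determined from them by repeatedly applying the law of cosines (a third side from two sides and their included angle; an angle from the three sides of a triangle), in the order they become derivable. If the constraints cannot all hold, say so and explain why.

The constraints are consistent. Derivable facts, in order:
After 1 step:
- EC ≈ 19.83
- RD ≈ 30.36
- RV ≈ 21.93
- TS = √85
- ∠ERT = 73.74°
- ∠ETR = 16.26°
- ∠RET = 90°
After 2 steps:
- ∠CET = 7.24°
- ∠DRT = 9.38°
- ∠ECT = 142.76°
- ∠RDT = 35.62°
- ∠RVT = 99.18°
- ∠STV = 12.53°
- ∠TRV = 20.82°
- ∠TSV = 77.47°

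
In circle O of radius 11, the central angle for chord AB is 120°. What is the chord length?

Chord = 2(11) sin(60°) = 11*sqrt(3)

11*sqrt(3)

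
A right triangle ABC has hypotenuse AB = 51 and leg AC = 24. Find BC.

Rearranging the Pythagorean theorem to solve for the unknown leg:
leg^2 = hypotenuse^2 - known_leg^2 = 2601 - 576 = 2025
leg = sqrt(2025) = 45.

45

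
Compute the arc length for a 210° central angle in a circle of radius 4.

Arc length = 2π(4)(7/12) = 14*pi/3

14*pi/3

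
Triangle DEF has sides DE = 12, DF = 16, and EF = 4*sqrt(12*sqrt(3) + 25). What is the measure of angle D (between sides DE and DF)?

By the inverse law of cosines: cos(D) = (DE² + DF² - EF²) / (2 × DE × DF)
cos(D) = (12² + 16² - (4*sqrt(12*sqrt(3) + 25))²) / (2 × 12 × 16)
cos(D) = (144 + 256 - (192*sqrt(3) + 400)) / 384
cos(D) = -sqrt(3)/2
D = arccos(-sqrt(3)/2) = 150°

150°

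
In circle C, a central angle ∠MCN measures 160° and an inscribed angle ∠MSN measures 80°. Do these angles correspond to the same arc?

By the inscribed angle theorem, if both angles subtend the same arc, the inscribed angle must be half the central angle.
Half of 160° = 80°, which equals the given inscribed angle of 80°.
Therefore, yes, they correspond to the same arc.

Yes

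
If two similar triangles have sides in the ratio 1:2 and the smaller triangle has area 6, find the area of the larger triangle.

The ratio of areas of similar triangles = (side ratio)^2.
Side ratio = 1:2, so area ratio = 1:4.
Area of the larger triangle / Area of the smaller triangle = 4/1
Area of the larger triangle = 6 * 4/1 = 24

24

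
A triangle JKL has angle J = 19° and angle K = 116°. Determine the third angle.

By the triangle angle sum property, the three interior angles of any triangle add up to 180°.
We know angle J = 19° and angle K = 116°, so their sum is 135°.
Therefore angle L = 180° - 135° = 45°.

45 degrees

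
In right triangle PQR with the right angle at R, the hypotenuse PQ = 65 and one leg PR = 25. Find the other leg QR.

Rearranging the Pythagorean theorem to solve for the unknown leg:
leg^2 = hypotenuse^2 - known_leg^2 = 4225 - 625 = 3600
leg = sqrt(3600) = 60.

60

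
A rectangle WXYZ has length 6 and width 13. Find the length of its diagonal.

Using the Pythagorean theorem:
d² = 6² + 13² = 36 + 169 = 205
d = sqrt(205)

sqrt(205)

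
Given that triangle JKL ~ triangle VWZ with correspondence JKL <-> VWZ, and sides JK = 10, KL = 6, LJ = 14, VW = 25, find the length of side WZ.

k = 25/10 = 5/2. WZ = 5/2 * 6 = 15.

15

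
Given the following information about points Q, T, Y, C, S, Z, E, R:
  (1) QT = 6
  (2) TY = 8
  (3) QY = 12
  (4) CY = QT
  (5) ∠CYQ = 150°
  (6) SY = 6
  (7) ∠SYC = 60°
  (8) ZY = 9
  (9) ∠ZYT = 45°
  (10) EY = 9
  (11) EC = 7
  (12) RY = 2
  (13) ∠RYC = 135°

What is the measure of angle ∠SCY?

From the given relations: CY = QT = 6.
Step 1: By the law of cosines on triangle CYS: CS² = 6² + 6² − 2·6·6·cos(60°) = 36, so CS = 6.
Step 2: By the inverse law of cosines on triangle SCY: cos(∠SCY) = (6² + 6² − 6²) / (2·6·6) = 36/72 = 0.5, so ∠SCY = 60°.

Therefore, the measure of angle ∠SCY = 60°.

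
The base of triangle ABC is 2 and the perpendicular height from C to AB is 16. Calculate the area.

Area = (1/2) * base * height
Area = (1/2) * 2 * 16
Area = 16

16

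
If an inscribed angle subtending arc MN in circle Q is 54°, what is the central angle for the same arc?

The inscribed angle theorem states that a central angle is always twice any inscribed angle that subtends the same arc.
Since the inscribed angle is 54°, the central angle = 2 × 54° = 108°.

108°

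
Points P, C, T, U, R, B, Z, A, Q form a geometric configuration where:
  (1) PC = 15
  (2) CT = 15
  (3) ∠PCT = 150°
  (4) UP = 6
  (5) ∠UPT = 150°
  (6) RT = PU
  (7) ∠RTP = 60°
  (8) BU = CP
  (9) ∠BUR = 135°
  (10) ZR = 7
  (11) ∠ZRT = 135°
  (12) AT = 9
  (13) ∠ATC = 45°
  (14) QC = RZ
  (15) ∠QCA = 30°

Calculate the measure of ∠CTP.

Step 1: By the law of cosines on triangle TCP: TP² = 15² + 15² − 2·15·15·cos(150°) = 839.71, so TP ≈ 28.98.
Step 2: By the inverse law of cosines on triangle CTP: cos(∠CTP) = (15² + 28.98² − 15²) / (2·15·28.98) = 839.71/869.33 = 0.9659, so ∠CTP = 15°.

Therefore, the measure of angle ∠CTP = 15°.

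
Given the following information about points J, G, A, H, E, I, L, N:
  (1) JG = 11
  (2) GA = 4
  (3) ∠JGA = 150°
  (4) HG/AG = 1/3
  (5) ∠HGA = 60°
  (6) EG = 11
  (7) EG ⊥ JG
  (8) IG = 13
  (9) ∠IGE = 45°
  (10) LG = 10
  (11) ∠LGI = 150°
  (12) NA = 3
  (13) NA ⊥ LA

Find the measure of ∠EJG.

Step 1: By the law of cosines on triangle JGE: JE² = 11² + 11² − 2·11·11·cos(90°) = 242, so JE = 11·√2.
Step 2: By the inverse law of cosines on triangle EJG: cos(∠EJG) = ((11·√2)² + 11² − 11²) / (2·11·√2·11) = 242/342.24 = 0.7071, so ∠EJG = 45°.

Therefore, the measure of angle ∠EJG = 45°.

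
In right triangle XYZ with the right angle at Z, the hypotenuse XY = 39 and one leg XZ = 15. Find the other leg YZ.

Rearranging the Pythagorean theorem to solve for the unknown leg:
leg^2 = hypotenuse^2 - known_leg^2 = 1521 - 225 = 1296
leg = sqrt(1296) = 36.

36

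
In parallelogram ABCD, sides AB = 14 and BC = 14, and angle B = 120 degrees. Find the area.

Area = a * b * sin(theta)
Area = 14 * 14 * sin(120 degrees)
Area = 196 * sqrt(3)/2
Area = 98*sqrt(3)

98*sqrt(3)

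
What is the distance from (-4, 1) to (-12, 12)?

d = sqrt((-12 - -4)^2 + (12 - 1)^2)
d = sqrt(-8^2 + 11^2)
d = sqrt(64 + 121)
d = sqrt(185)

sqrt(185)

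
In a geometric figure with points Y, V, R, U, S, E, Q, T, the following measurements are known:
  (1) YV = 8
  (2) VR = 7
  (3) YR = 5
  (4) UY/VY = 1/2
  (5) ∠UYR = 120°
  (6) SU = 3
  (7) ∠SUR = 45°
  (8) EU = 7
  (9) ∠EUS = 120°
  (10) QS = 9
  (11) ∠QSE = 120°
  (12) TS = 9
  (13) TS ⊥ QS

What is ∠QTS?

Step 1: By the law of cosines on triangle TSQ: TQ² = 9² + 9² − 2·9·9·cos(90°) = 162, so TQ = 9·√2.
Step 2: By the inverse law of cosines on triangle QTS: cos(∠QTS) = ((9·√2)² + 9² − 9²) / (2·9·√2·9) = 162/229.1 = 0.7071, so ∠QTS = 45°.

Therefore, the measure of angle ∠QTS = 45°.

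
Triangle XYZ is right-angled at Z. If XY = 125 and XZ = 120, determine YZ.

By the Pythagorean theorem: YZ^2 = XY^2 - XZ^2
YZ^2 = 125^2 - 120^2 = 15625 - 14400 = 1225
YZ = sqrt(1225) = 35

35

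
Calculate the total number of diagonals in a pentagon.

The number of diagonals in an n-gon is n(n - 3)/2.
For n = 5: 5(5 - 3)/2 = 5 × 2 / 2 = 5.

5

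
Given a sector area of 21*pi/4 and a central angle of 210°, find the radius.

The sector covers 210°/360° = 7/12 of the full circle.
Full circle area = 21*pi/4 / 7/12 = 9*pi.
Since full area = πr², we get r² = 9*pi/π = 9, so r = 3.

3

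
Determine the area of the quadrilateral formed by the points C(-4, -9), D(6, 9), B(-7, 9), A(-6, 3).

The Shoelace formula works by pairing each vertex with the next (cycling back to the first).
For each pair, compute x_i*y_(i+1) - x_(i+1)*y_i:
  (-4*9 - 6*-9) = 18
  (6*9 - -7*9) = 117
  (-7*3 - -6*9) = 33
  (-6*-9 - -4*3) = 66
Taking half the absolute value of the total: Area = (1/2)(234) = 117.

117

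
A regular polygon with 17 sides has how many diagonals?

The number of diagonals in an n-gon is n(n - 3)/2.
For n = 17: 17(17 - 3)/2 = 17 × 14 / 2 = 119.

119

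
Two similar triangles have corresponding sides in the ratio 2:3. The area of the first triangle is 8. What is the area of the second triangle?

The ratio of areas of similar triangles = (side ratio)^2.
Side ratio = 2:3, so area ratio = 4:9.
Area of the second triangle / Area of the first triangle = 9/4
Area of the second triangle = 8 * 9/4 = 18

18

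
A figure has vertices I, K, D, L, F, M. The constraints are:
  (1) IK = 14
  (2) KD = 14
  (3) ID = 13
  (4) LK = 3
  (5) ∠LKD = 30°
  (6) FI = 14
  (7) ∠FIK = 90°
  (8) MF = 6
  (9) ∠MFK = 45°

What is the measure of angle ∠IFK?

Step 1: By the law of cosines on triangle FIK: FK² = 14² + 14² − 2·14·14·cos(90°) = 392, so FK = 14·√2.
Step 2: By the inverse law of cosines on triangle IFK: cos(∠IFK) = (14² + (14·√2)² − 14²) / (2·14·14·√2) = 392/554.37 = 0.7071, so ∠IFK = 45°.

Therefore, the measure of angle ∠IFK = 45°.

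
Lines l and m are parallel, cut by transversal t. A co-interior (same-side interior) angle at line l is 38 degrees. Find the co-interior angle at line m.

Co-interior angles (same-side interior) formed by parallel lines and a transversal are supplementary (sum to 180 degrees).
The given angle is 38 degrees.
The co-interior angle = 180 - 38 = 142 degrees.

142 degrees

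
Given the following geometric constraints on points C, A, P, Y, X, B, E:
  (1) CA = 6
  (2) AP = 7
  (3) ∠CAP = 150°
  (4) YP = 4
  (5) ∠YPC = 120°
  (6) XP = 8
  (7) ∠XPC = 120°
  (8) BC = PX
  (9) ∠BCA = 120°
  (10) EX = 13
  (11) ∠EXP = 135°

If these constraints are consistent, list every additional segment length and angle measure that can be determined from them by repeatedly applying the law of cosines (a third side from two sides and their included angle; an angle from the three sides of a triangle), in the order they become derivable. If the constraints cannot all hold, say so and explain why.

The constraints are consistent. Derivable facts, in order:
After 1 step:
- AB = 2·√37
- CP ≈ 12.56
- PE ≈ 19.5
After 2 steps:
- CX ≈ 17.95
- CY ≈ 14.97
- ∠ABC = 25.28°
- ∠ACP = 16.18°
- ∠APC = 13.82°
- ∠BAC = 34.72°
- ∠EPX = 28.13°
- ∠PEX = 16.87°
After 3 steps:
- ∠CXP = 37.3°
- ∠CYP = 46.62°
- ∠PCX = 22.7°
- ∠PCY = 13.38°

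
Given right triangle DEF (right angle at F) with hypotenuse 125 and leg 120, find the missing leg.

EF = sqrt(125^2 - 120^2) = sqrt(1225) = 35

35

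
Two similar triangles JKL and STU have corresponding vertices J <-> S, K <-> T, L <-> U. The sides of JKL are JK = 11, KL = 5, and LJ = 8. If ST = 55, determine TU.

Similar triangles have proportional sides. Setting up the proportion:
ST / JK = TU / KL
55 / 11 = TU / 5
TU = 5 * 55 / 11 = 25.

25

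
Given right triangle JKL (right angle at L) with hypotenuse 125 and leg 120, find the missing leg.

KL = sqrt(125^2 - 120^2) = sqrt(1225) = 35

35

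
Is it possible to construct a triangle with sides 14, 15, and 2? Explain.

Check all three triangle inequalities:
14 + 15 = 29 > 2 ✓
14 + 2 = 16 > 15 ✓
15 + 2 = 17 > 14 ✓
All conditions hold, so these sides form a valid triangle.

Yes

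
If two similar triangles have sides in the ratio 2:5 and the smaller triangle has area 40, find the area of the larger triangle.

Area ratio = (2/5)^2 = 4/25. Area of the larger triangle = 40 * 25/4 = 250.

250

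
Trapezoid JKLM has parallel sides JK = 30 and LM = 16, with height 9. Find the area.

A trapezoid's area equals the midsegment times the height.
The midsegment is (30 + 16) / 2 = 23.
Area = 23 * 9 = 207.

207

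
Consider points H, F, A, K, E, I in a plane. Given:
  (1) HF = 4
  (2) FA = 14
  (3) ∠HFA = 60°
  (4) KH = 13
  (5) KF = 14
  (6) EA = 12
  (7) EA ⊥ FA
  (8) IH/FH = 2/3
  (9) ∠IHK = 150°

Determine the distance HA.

Step 1: By the law of cosines on triangle HFA: HA² = 4² + 14² − 2·4·14·cos(60°) = 156, so HA = 2·√39.

Therefore, the length of HA = 2·√39.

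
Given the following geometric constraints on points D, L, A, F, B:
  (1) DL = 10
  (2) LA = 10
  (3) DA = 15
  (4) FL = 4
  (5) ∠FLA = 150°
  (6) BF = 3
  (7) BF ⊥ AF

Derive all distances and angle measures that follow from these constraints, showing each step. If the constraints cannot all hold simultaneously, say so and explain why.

The constraints are consistent.

Step 1: From AL = 10, LF = 4, and ∠ALF = 150°, by the law of cosines:
  AF² = AL² + LF² - 2·AL·LF·cos(150°) = 100 + 16 + 69.28 = 185.3
  AF ≈ 13.61

Step 2: From DA = 15, DL = 10, AL = 10, by the inverse law of cosines:
  cos(∠ADL) = (DA² + DL² - AL²) / (2·DA·DL)
  ∠ADL = 41.41°

Step 3: From LA = 10, LD = 10, AD = 15, by the inverse law of cosines:
  cos(∠ALD) = (LA² + LD² - AD²) / (2·LA·LD)
  ∠ALD = 97.18°

Step 4: From AD = 15, AL = 10, DL = 10, by the inverse law of cosines:
  cos(∠DAL) = (AD² + AL² - DL²) / (2·AD·AL)
  ∠DAL = 41.41°

Step 5: From AF = 13.61, FB = 3, and ∠AFB = 90°, by the law of cosines:
  AB² = AF² + FB² - 2·AF·FB·cos(90°) = 185.3 + 9 - 0 = 194.3
  AB ≈ 13.94

Step 6: From AF = 13.61, AL = 10, FL = 4, by the inverse law of cosines:
  cos(∠FAL) = (AF² + AL² - FL²) / (2·AF·AL)
  ∠FAL = 8.45°

Step 7: From FA = 13.61, FL = 4, AL = 10, by the inverse law of cosines:
  cos(∠AFL) = (FA² + FL² - AL²) / (2·FA·FL)
  ∠AFL = 21.55°

Step 8: From AB = 13.94, AF = 13.61, BF = 3, by the inverse law of cosines:
  cos(∠BAF) = (AB² + AF² - BF²) / (2·AB·AF)
  ∠BAF = 12.43°

Step 9: From BA = 13.94, BF = 3, AF = 13.61, by the inverse law of cosines:
  cos(∠ABF) = (BA² + BF² - AF²) / (2·BA·BF)
  ∠ABF = 77.57°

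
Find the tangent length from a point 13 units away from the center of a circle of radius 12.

tangent = √(d² - r²) = √(13² - 12²) = √(169 - 144) = √25 = 5

5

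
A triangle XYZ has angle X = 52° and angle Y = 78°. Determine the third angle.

The interior angles sum to 180°: angle Z = 180 - 52 - 78 = 50°.
The triangle is acute (angles 52°, 78°, 50°).

50 degrees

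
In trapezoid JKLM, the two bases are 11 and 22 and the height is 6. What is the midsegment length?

The midsegment (median) of a trapezoid connects the midpoints of the non-parallel sides.
Its length is the average of the two bases: (11 + 22) / 2 = 33/2.

33/2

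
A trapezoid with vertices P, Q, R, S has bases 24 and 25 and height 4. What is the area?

A trapezoid's area equals the midsegment times the height.
The midsegment is (24 + 25) / 2 = 49/2.
Area = 49/2 * 4 = 98.

98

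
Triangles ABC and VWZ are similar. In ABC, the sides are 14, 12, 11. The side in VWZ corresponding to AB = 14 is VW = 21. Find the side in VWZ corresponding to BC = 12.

Similar triangles have proportional sides. Setting up the proportion:
VW / AB = WZ / BC
21 / 14 = WZ / 12
WZ = 12 * 21 / 14 = 18.

18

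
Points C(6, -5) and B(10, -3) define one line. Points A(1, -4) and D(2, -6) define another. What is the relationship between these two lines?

Slope of line 1: m1 = (-3 - -5)/(10 - 6) = 2/4 = 1/2
Slope of line 2: m2 = (-6 - -4)/(2 - 1) = -2/1 = -2
m1 * m2 = (1/2) * (-2) = -1 = -1, so the lines are perpendicular.

Perpendicular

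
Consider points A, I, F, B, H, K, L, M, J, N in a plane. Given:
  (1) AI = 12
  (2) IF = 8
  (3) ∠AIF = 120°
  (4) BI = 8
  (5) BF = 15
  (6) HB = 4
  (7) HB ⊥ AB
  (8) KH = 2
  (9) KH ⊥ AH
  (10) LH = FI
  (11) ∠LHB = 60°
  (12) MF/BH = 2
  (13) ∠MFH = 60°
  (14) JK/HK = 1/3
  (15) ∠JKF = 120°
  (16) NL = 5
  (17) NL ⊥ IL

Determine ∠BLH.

From the given relations: LH = FI = 8.
Step 1: By the law of cosines on triangle LHB: LB² = 8² + 4² − 2·8·4·cos(60°) = 48, so LB = 4·√3.
Step 2: By the inverse law of cosines on triangle BLH: cos(∠BLH) = ((4·√3)² + 8² − 4²) / (2·4·√3·8) = 96/110.85 = 0.866, so ∠BLH = 30°.

Therefore, the measure of angle ∠BLH = 30°.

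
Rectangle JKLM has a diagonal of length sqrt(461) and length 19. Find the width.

b = sqrt(d^2 - a^2) = sqrt(461 - 361) = sqrt(100) = 10

10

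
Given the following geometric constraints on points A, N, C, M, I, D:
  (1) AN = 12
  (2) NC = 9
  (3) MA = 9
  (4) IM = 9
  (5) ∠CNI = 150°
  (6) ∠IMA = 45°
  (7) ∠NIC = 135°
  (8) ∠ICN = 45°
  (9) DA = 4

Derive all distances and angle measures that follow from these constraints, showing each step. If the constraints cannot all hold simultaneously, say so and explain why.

These constraints are not satisfiable: (5), (7) and (8) are the three interior angles of triangle CNI, which must sum to 180°, but 150° + 135° + 45° = 330°. No planar figure meets all of them, so nothing further can be derived.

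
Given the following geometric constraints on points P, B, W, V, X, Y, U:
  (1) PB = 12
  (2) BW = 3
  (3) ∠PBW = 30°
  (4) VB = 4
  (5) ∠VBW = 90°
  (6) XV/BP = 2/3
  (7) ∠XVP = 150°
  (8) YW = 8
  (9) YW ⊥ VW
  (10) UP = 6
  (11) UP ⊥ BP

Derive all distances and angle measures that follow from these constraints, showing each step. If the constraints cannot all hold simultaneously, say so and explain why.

The constraints are consistent.

From the given relations:
  XV = 2/3·BP = 2/3·12 = 8

Step 1: From PB = 12, BW = 3, and ∠PBW = 30°, by the law of cosines:
  PW² = PB² + BW² - 2·PB·BW·cos(30°) = 144 + 9 - 62.35 = 90.65
  PW ≈ 9.52

Step 2: From BP = 12, PU = 6, and ∠BPU = 90°, by the law of cosines:
  BU² = BP² + PU² - 2·BP·PU·cos(90°) = 144 + 36 - 0 = 180
  BU = 6·√5

Step 3: From WB = 3, BV = 4, and ∠WBV = 90°, by the law of cosines:
  WV² = WB² + BV² - 2·WB·BV·cos(90°) = 9 + 16 - 0 = 25
  WV = 5

Step 4: From VW = 5, WY = 8, and ∠VWY = 90°, by the law of cosines:
  VY² = VW² + WY² - 2·VW·WY·cos(90°) = 25 + 64 - 0 = 89
  VY = √89

Step 5: From PB = 12, PW = 9.52, BW = 3, by the inverse law of cosines:
  cos(∠BPW) = (PB² + PW² - BW²) / (2·PB·PW)
  ∠BPW = 9.06°

Step 6: From BP = 12, BU = 6·√5, PU = 6, by the inverse law of cosines:
  cos(∠PBU) = (BP² + BU² - PU²) / (2·BP·BU)
  ∠PBU = 26.57°

Step 7: From WB = 3, WP = 9.52, BP = 12, by the inverse law of cosines:
  cos(∠BWP) = (WB² + WP² - BP²) / (2·WB·WP)
  ∠BWP = 140.94°

Step 8: From WB = 3, WV = 5, BV = 4, by the inverse law of cosines:
  cos(∠BWV) = (WB² + WV² - BV²) / (2·WB·WV)
  ∠BWV = 53.13°

Step 9: From VB = 4, VW = 5, BW = 3, by the inverse law of cosines:
  cos(∠BVW) = (VB² + VW² - BW²) / (2·VB·VW)
  ∠BVW = 36.87°

Step 10: From UB = 6·√5, UP = 6, BP = 12, by the inverse law of cosines:
  cos(∠BUP) = (UB² + UP² - BP²) / (2·UB·UP)
  ∠BUP = 63.43°

Step 11: From VW = 5, VY = √89, WY = 8, by the inverse law of cosines:
  cos(∠WVY) = (VW² + VY² - WY²) / (2·VW·VY)
  ∠WVY = 57.99°

Step 12: From YV = √89, YW = 8, VW = 5, by the inverse law of cosines:
  cos(∠VYW) = (YV² + YW² - VW²) / (2·YV·YW)
  ∠VYW = 32.01°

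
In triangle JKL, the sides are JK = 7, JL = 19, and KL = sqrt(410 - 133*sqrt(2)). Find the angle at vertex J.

cos(J) = (7² + 19² - (sqrt(410 - 133*sqrt(2)))²) / (2 × 7 × 19) = sqrt(2)/2, so J = arccos(sqrt(2)/2) = 45°.

45°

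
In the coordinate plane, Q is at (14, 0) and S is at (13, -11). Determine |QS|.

d = sqrt((13 - 14)^2 + (-11 - 0)^2)
d = sqrt(-1^2 + -11^2)
d = sqrt(1 + 121)
d = sqrt(122)

sqrt(122)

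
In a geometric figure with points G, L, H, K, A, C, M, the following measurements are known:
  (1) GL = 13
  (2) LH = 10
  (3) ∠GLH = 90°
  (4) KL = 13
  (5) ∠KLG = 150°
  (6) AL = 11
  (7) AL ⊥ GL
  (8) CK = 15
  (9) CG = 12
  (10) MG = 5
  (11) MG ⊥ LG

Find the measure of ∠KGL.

Step 1: By the law of cosines on triangle GLK: GK² = 13² + 13² − 2·13·13·cos(150°) = 630.72, so GK ≈ 25.11.
Step 2: By the inverse law of cosines on triangle KGL: cos(∠KGL) = (25.11² + 13² − 13²) / (2·25.11·13) = 630.72/652.97 = 0.9659, so ∠KGL = 15°.

Therefore, the measure of angle ∠KGL = 15°.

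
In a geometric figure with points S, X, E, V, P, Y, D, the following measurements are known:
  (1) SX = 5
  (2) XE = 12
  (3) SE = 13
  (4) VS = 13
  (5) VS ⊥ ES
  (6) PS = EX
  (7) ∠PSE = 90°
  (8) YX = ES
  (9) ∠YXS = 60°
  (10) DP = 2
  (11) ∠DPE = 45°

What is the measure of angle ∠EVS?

Step 1: By the law of cosines on triangle VSE: VE² = 13² + 13² − 2·13·13·cos(90°) = 338, so VE = 13·√2.
Step 2: By the inverse law of cosines on triangle EVS: cos(∠EVS) = ((13·√2)² + 13² − 13²) / (2·13·√2·13) = 338/478 = 0.7071, so ∠EVS = 45°.

Therefore, the measure of angle ∠EVS = 45°.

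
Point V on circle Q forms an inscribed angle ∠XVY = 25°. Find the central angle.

The inscribed angle theorem states that a central angle is always twice any inscribed angle that subtends the same arc.
Since the inscribed angle is 25°, the central angle = 2 × 25° = 50°.

50°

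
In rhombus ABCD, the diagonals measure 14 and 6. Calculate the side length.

The diagonals of a rhombus bisect each other at right angles.
Half-diagonals: 14/2 = 7 and 6/2 = 3
side = sqrt(7^2 + 3^2)
side = sqrt(49 + 9)
side = sqrt(58)

sqrt(58)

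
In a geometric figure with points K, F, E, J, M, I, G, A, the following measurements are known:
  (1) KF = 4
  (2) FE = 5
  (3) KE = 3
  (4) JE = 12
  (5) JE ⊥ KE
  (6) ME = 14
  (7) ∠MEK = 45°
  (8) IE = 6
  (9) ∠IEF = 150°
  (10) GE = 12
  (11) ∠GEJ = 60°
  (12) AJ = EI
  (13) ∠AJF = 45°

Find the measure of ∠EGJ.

Step 1: By the law of cosines on triangle GEJ: GJ² = 12² + 12² − 2·12·12·cos(60°) = 144, so GJ = 12.
Step 2: By the inverse law of cosines on triangle EGJ: cos(∠EGJ) = (12² + 12² − 12²) / (2·12·12) = 144/288 = 0.5, so ∠EGJ = 60°.

Therefore, the measure of angle ∠EGJ = 60°.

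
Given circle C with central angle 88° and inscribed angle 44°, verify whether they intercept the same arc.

By the inscribed angle theorem, if both angles subtend the same arc, the inscribed angle must be half the central angle.
Half of 88° = 44°, which equals the given inscribed angle of 44°.
Therefore, yes, they correspond to the same arc.

Yes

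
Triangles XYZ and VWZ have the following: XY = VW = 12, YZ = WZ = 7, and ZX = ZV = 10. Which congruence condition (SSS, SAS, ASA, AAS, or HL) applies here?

The given information matches SSS: All three pairs of corresponding sides are equal (Side-Side-Side).

SSS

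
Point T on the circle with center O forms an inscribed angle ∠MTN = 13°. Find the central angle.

By the inscribed angle theorem, the central angle is twice the inscribed angle.
Central angle = 2 × 13° = 26°

26°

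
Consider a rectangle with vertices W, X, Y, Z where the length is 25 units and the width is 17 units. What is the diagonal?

A rectangle's diagonal splits it into two right triangles, with the diagonal as the hypotenuse.
By the Pythagorean theorem, d^2 = 25^2 + 17^2 = 914.
Therefore d = sqrt(914).

sqrt(914)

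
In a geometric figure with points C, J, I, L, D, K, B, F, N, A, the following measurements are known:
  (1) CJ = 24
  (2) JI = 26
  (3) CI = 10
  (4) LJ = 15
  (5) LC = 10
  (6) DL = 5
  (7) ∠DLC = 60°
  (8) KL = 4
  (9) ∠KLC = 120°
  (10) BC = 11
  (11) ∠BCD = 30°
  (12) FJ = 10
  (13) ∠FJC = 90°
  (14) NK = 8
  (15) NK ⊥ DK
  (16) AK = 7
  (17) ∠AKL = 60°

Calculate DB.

Step 1: By the law of cosines on triangle CLD: CD² = 10² + 5² − 2·10·5·cos(60°) = 75, so CD = 5·√3.
Step 2: By the law of cosines on triangle DCB: DB² = (5·√3)² + 11² − 2·5·√3·11·cos(30°) = 31, so DB = √31.

Therefore, the length of DB = √31.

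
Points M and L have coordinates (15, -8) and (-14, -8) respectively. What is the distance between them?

d = sqrt((-29)^2 + (0)^2) = sqrt(841) = 29

29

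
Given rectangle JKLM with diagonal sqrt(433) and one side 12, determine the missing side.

b = sqrt(d^2 - a^2) = sqrt(433 - 144) = sqrt(289) = 17

17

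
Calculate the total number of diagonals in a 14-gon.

Each of the 14 vertices connects to 11 non-adjacent vertices via diagonals.
Total connections = 14 × 11 = 154, but each diagonal is counted twice.
Number of diagonals = 154 / 2 = 77.

77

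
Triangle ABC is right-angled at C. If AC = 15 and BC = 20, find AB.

By the Pythagorean theorem: AB^2 = AC^2 + BC^2
AB^2 = 15^2 + 20^2 = 225 + 400 = 625
AB = sqrt(625) = 25

25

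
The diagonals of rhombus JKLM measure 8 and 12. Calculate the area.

Area = (8 * 12) / 2 = 96 / 2 = 48

48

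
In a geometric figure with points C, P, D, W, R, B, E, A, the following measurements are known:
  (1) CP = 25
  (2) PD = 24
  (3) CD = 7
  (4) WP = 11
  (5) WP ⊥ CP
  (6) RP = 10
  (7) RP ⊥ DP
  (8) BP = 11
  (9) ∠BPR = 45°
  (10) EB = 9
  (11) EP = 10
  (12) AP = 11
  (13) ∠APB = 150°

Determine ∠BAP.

Step 1: By the law of cosines on triangle APB: AB² = 11² + 11² − 2·11·11·cos(150°) = 451.58, so AB ≈ 21.25.
Step 2: By the inverse law of cosines on triangle BAP: cos(∠BAP) = (21.25² + 11² − 11²) / (2·21.25·11) = 451.58/467.51 = 0.9659, so ∠BAP = 15°.

Therefore, the measure of angle ∠BAP = 15°.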